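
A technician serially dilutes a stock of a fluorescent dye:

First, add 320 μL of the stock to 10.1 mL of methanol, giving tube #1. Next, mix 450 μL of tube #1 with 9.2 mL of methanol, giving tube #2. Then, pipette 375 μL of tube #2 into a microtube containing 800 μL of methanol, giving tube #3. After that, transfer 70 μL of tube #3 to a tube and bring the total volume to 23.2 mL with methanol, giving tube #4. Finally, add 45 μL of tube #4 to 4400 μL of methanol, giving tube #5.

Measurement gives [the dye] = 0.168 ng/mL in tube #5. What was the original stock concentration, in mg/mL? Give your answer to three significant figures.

12.0 mg/mL

Step 1: 320 μL + 10.1 mL = 10420 μL total → factor 10420/320 = 32.562
Step 2: 450 μL + 9.2 mL = 9650 μL total → factor 9650/450 = 21.444
Step 3: 375 μL + 800 μL = 1175 μL total → factor 1175/375 = 3.1333
Step 4: 70 μL brought to 23.2 mL → factor 23200/70 = 331.43
Step 5: 45 μL + 4400 μL = 4445 μL total → factor 4445/45 = 98.778
Overall dilution factor = 32.562 × 21.444 × 3.1333 × 331.43 × 98.778 = 7.1629 × 10^7
Stock = 0.168 ng/mL × 7.1629 × 10^7 = 1.203 × 10^7 ng/mL = 12.0 mg/mL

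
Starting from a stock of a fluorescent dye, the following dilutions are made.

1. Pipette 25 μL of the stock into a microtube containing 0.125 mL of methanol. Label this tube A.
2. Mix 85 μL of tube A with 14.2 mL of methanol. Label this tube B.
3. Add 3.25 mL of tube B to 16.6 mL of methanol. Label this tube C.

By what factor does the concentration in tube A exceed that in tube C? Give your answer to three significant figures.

Step 1: 25 μL + 0.125 mL = 150 μL total → factor 150/25 = 6
Step 2: 85 μL + 14.2 mL = 14285 μL total → factor 14285/85 = 168.06
Step 3: 3.25 mL + 16.6 mL = 19.85 mL total → factor 19.85/3.25 = 6.1077
Dilution factor to tube A = 6; to tube C = 6158.7
[tube A]/[tube C] = (factor to tube C)/(factor to tube A) = 6158.7/6 = 1.03 × 10^3

1.03 × 10^3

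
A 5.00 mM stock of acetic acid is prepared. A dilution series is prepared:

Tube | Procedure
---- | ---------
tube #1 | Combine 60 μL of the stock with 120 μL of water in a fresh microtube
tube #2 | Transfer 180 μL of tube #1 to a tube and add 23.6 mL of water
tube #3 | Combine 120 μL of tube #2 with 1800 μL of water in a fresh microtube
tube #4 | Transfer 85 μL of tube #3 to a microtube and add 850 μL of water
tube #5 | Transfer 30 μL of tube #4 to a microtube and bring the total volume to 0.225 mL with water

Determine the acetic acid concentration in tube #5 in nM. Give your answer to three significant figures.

9.56 nM

Step 1: 60 μL + 120 μL = 180 μL total → factor 180/60 = 3
Step 2: 180 μL + 23.6 mL = 23780 μL total → factor 23780/180 = 132.11
Step 3: 120 μL + 1800 μL = 1920 μL total → factor 1920/120 = 16
Step 4: 85 μL + 850 μL = 935 μL total → factor 935/85 = 11
Step 5: 30 μL brought to 0.225 mL → factor 225/30 = 7.5
Overall dilution factor = 3 × 132.11 × 16 × 11 × 7.5 = 5.2316 × 10^5
Final = 5.00 mM / 5.2316 × 10^5 = 9.557 × 10^-6 mM = 9.56 nM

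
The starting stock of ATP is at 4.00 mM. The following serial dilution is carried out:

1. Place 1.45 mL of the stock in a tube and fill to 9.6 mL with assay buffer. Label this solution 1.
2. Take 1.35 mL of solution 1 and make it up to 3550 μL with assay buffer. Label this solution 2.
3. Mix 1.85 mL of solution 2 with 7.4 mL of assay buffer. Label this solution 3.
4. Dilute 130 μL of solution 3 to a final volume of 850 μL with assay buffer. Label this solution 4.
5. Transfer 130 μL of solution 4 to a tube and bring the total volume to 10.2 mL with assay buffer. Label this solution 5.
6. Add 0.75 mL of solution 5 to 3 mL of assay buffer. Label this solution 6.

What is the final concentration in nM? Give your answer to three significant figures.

17.9 nM

Step 1: 1.45 mL brought to 9.6 mL → factor 9.6/1.45 = 6.6207
Step 2: 1.35 mL brought to 3550 μL → factor 3.55/1.35 = 2.6296
Step 3: 1.85 mL + 7.4 mL = 9.25 mL total → factor 9.25/1.85 = 5
Step 4: 130 μL brought to 850 μL → factor 850/130 = 6.5385
Step 5: 130 μL brought to 10.2 mL → factor 10200/130 = 78.462
Step 6: 0.75 mL + 3 mL = 3.75 mL total → factor 3.75/0.75 = 5
Overall dilution factor = 6.6207 × 2.6296 × 5 × 6.5385 × 78.462 × 5 = 2.2329 × 10^5
Final = 4.00 mM / 2.2329 × 10^5 = 1.791 × 10^-5 mM = 17.9 nM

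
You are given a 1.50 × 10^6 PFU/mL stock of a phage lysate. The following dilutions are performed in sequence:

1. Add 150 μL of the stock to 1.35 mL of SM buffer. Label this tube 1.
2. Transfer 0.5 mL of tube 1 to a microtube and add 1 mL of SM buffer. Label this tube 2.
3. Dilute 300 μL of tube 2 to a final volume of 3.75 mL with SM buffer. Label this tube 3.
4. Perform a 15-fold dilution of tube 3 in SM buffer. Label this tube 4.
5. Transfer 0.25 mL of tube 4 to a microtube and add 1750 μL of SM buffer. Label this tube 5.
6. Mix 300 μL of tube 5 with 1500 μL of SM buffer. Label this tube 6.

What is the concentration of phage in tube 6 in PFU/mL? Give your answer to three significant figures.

Step 1: 150 μL + 1.35 mL = 1500 μL total → factor 1500/150 = 10
Step 2: 0.5 mL + 1 mL = 1.5 mL total → factor 1.5/0.5 = 3
Step 3: 300 μL brought to 3.75 mL → factor 3750/300 = 12.5
Step 4: 15-fold → factor 15
Step 5: 0.25 mL + 1750 μL = 2 mL total → factor 2/0.25 = 8
Step 6: 300 μL + 1500 μL = 1800 μL total → factor 1800/300 = 6
Overall dilution factor = 10 × 3 × 12.5 × 15 × 8 × 6 = 2.7 × 10^5
Final = 1.50 × 10^6 PFU/mL / 2.7 × 10^5 = 5.56 PFU/mL

5.56 PFU/mL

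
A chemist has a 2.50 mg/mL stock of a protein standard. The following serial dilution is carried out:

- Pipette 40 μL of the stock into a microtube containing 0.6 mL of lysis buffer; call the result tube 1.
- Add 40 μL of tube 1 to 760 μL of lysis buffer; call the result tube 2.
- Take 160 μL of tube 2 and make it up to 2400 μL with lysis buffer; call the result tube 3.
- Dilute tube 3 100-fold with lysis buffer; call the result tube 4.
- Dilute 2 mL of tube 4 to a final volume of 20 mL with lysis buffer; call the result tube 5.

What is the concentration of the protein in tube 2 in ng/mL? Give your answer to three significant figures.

7.81 × 10^3 ng/mL

Step 1: 40 μL + 0.6 mL = 640 μL total → factor 640/40 = 16
Step 2: 40 μL + 760 μL = 800 μL total → factor 800/40 = 20
Dilution factor through tube 2 = 16 × 20 = 320
[tube 2] = 2.50 mg/mL / 320 = 0.007812 mg/mL = 7.81 × 10^3 ng/mL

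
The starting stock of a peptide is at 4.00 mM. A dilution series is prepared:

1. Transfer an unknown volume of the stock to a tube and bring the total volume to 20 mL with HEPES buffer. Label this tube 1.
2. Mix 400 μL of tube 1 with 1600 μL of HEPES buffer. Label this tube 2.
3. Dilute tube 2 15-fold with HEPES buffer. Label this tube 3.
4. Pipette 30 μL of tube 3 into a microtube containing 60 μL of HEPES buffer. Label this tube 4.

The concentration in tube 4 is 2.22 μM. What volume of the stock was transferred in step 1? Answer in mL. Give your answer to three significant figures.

2.50 mL

Step 1: v brought to 20 mL → factor = 20 mL/v
Step 2: 400 μL + 1600 μL = 2000 μL total → factor 2000/400 = 5
Step 3: 15-fold → factor 15
Step 4: 30 μL + 60 μL = 90 μL total → factor 90/30 = 3
Product of known-step factors = 225
Overall factor = 4.00 mM / (2.22 μM) = 1801.8
Step-1 factor = 1801.8 / 225 = 8.008
v = 20 mL / 8.008 = 2.50 mL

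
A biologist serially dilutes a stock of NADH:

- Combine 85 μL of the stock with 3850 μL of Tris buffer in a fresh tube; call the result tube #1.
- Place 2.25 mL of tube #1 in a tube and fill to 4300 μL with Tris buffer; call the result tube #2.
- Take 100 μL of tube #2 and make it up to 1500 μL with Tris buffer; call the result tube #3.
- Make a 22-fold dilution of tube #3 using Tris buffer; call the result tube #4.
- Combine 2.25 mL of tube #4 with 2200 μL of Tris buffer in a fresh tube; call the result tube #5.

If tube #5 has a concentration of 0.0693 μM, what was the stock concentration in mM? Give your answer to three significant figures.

4.00 mM

Step 1: 85 μL + 3850 μL = 3935 μL total → factor 3935/85 = 46.294
Step 2: 2.25 mL brought to 4300 μL → factor 4.3/2.25 = 1.9111
Step 3: 100 μL brought to 1500 μL → factor 1500/100 = 15
Step 4: 22-fold → factor 22
Step 5: 2.25 mL + 2200 μL = 4.45 mL total → factor 4.45/2.25 = 1.9778
Overall dilution factor = 46.294 × 1.9111 × 15 × 22 × 1.9778 = 57744
Stock = 0.0693 μM × 57744 = 4002 μM = 4.00 mM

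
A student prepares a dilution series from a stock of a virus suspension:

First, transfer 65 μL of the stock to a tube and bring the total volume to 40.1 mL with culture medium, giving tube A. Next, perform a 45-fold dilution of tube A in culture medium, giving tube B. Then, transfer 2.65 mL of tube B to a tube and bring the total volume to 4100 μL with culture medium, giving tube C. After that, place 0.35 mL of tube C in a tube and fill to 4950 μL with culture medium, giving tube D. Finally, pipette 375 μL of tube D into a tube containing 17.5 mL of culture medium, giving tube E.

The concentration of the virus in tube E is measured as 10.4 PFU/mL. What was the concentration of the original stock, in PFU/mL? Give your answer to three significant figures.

3.01 × 10^8 PFU/mL

Step 1: 65 μL brought to 40.1 mL → factor 40100/65 = 616.92
Step 2: 45-fold → factor 45
Step 3: 2.65 mL brought to 4100 μL → factor 4.1/2.65 = 1.5472
Step 4: 0.35 mL brought to 4950 μL → factor 4.95/0.35 = 14.143
Step 5: 375 μL + 17.5 mL = 17875 μL total → factor 17875/375 = 47.667
Overall dilution factor = 616.92 × 45 × 1.5472 × 14.143 × 47.667 = 2.8956 × 10^7
Stock = 10.4 PFU/mL × 2.8956 × 10^7 = 3.01 × 10^8 PFU/mL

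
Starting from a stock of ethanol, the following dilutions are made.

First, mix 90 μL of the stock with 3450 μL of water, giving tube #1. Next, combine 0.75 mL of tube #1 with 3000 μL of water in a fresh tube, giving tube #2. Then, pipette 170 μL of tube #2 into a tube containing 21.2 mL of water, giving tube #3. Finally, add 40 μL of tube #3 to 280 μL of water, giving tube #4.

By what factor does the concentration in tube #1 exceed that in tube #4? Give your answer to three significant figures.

5.03 × 10^3

Step 1: 90 μL + 3450 μL = 3540 μL total → factor 3540/90 = 39.333
Step 2: 0.75 mL + 3000 μL = 3.75 mL total → factor 3.75/0.75 = 5
Step 3: 170 μL + 21.2 mL = 21370 μL total → factor 21370/170 = 125.71
Step 4: 40 μL + 280 μL = 320 μL total → factor 320/40 = 8
Dilution factor to tube #1 = 39.333; to tube #4 = 1.9778 × 10^5
[tube #1]/[tube #4] = (factor to tube #4)/(factor to tube #1) = 1.9778 × 10^5/39.333 = 5.03 × 10^3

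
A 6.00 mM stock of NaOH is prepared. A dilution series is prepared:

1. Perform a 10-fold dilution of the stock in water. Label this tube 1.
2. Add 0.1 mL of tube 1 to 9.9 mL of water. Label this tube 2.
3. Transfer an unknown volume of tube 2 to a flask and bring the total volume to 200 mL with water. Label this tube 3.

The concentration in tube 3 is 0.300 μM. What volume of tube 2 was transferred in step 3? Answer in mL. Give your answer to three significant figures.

10.0 mL

Step 1: 10-fold → factor 10
Step 2: 0.1 mL + 9.9 mL = 10 mL total → factor 10/0.1 = 100
Step 3: v brought to 200 mL → factor = 200 mL/v
Product of known-step factors = 1000
Overall factor = 6.00 mM / (0.300 μM) = 20000
Step-3 factor = 20000 / 1000 = 20
v = 200 mL / 20 = 10.0 mL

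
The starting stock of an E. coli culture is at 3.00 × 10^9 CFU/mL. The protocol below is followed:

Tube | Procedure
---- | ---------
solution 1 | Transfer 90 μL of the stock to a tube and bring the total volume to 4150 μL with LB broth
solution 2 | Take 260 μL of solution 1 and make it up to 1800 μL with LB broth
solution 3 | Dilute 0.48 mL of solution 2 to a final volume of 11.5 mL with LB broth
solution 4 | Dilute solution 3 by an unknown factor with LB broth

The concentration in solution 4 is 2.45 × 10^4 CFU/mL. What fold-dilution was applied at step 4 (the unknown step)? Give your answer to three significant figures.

Step 1: 90 μL brought to 4150 μL → factor 4150/90 = 46.111
Step 2: 260 μL brought to 1800 μL → factor 1800/260 = 6.9231
Step 3: 0.48 mL brought to 11.5 mL → factor 11.5/0.48 = 23.958
Step 4: unknown factor x
Product of known-step factors = 7648.2
Overall factor = 3.00 × 10^9 CFU/mL / (2.45 × 10^4 CFU/mL) = 1.2245 × 10^5
x = 1.2245 × 10^5 / 7648.2 = 16.0

16.0-fold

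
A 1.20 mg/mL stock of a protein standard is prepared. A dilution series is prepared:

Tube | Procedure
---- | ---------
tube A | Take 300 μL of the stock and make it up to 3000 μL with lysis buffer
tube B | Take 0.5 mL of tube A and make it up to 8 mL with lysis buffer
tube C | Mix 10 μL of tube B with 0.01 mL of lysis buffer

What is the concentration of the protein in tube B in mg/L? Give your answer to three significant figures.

7.50 mg/L

Step 1: 300 μL brought to 3000 μL → factor 3000/300 = 10
Step 2: 0.5 mL brought to 8 mL → factor 8/0.5 = 16
Dilution factor through tube B = 10 × 16 = 160
[tube B] = 1.20 mg/mL / 160 = 0.007500 mg/mL = 7.50 mg/L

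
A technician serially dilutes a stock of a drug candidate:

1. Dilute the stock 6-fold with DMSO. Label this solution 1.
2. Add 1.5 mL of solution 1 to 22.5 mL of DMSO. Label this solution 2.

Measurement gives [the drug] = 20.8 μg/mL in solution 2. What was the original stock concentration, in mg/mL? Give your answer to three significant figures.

2.00 mg/mL

Step 1: 6-fold → factor 6
Step 2: 1.5 mL + 22.5 mL = 24 mL total → factor 24/1.5 = 16
Overall dilution factor = 6 × 16 = 96
Stock = 20.8 μg/mL × 96 = 1997 μg/mL = 2.00 mg/mL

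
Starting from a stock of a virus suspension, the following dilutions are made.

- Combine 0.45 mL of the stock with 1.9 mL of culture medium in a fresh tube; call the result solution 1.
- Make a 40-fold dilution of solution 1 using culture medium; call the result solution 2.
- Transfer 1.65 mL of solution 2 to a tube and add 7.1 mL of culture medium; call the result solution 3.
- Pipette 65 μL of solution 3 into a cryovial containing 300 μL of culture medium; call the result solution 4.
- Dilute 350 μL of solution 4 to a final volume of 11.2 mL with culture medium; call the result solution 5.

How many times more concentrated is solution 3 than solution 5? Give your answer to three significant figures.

180

Step 1: 0.45 mL + 1.9 mL = 2.35 mL total → factor 2.35/0.45 = 5.2222
Step 2: 40-fold → factor 40
Step 3: 1.65 mL + 7.1 mL = 8.75 mL total → factor 8.75/1.65 = 5.303
Step 4: 65 μL + 300 μL = 365 μL total → factor 365/65 = 5.6154
Step 5: 350 μL brought to 11.2 mL → factor 11200/350 = 32
Dilution factor to solution 3 = 1107.7; to solution 5 = 1.9905 × 10^5
[solution 3]/[solution 5] = (factor to solution 5)/(factor to solution 3) = 1.9905 × 10^5/1107.7 = 180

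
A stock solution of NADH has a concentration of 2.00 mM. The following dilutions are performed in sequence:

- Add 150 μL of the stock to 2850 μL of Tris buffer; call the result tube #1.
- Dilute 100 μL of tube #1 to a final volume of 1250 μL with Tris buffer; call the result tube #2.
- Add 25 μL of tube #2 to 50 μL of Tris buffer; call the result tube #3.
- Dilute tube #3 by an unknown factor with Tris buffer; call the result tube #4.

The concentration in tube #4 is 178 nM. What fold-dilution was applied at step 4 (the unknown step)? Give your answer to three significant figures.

Step 1: 150 μL + 2850 μL = 3000 μL total → factor 3000/150 = 20
Step 2: 100 μL brought to 1250 μL → factor 1250/100 = 12.5
Step 3: 25 μL + 50 μL = 75 μL total → factor 75/25 = 3
Step 4: unknown factor x
Product of known-step factors = 750
Overall factor = 2.00 mM / (178 nM) = 11236
x = 11236 / 750 = 15.0

15.0-fold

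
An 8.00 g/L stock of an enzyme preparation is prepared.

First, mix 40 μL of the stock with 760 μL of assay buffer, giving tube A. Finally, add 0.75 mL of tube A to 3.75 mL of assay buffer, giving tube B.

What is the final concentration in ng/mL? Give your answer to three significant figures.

Step 1: 40 μL + 760 μL = 800 μL total → factor 800/40 = 20
Step 2: 0.75 mL + 3.75 mL = 4.5 mL total → factor 4.5/0.75 = 6
Overall dilution factor = 20 × 6 = 120
Final = 8.00 g/L / 120 = 0.06667 g/L = 6.67 × 10^4 ng/mL

6.67 × 10^4 ng/mL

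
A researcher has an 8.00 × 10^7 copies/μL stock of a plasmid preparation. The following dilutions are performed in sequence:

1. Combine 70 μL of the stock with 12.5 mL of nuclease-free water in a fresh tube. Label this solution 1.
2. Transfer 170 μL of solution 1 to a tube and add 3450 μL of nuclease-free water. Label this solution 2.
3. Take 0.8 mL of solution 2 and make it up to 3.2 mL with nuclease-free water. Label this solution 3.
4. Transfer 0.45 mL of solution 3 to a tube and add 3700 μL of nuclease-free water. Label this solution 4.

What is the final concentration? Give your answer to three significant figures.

567 copies/μL

Step 1: 70 μL + 12.5 mL = 12570 μL total → factor 12570/70 = 179.57
Step 2: 170 μL + 3450 μL = 3620 μL total → factor 3620/170 = 21.294
Step 3: 0.8 mL brought to 3.2 mL → factor 3.2/0.8 = 4
Step 4: 0.45 mL + 3700 μL = 4.15 mL total → factor 4.15/0.45 = 9.2222
Overall dilution factor = 179.57 × 21.294 × 4 × 9.2222 = 1.4106 × 10^5
Final = 8.00 × 10^7 copies/μL / 1.4106 × 10^5 = 567 copies/μL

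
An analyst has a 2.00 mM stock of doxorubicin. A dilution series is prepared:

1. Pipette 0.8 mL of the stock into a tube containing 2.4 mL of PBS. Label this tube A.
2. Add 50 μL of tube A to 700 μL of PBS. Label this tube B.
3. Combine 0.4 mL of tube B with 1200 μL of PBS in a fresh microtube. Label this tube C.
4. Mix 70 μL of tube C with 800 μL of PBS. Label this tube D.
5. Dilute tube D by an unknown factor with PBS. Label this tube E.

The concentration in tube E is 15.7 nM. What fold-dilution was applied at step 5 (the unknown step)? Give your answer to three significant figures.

42.7-fold

Step 1: 0.8 mL + 2.4 mL = 3.2 mL total → factor 3.2/0.8 = 4
Step 2: 50 μL + 700 μL = 750 μL total → factor 750/50 = 15
Step 3: 0.4 mL + 1200 μL = 1.6 mL total → factor 1.6/0.4 = 4
Step 4: 70 μL + 800 μL = 870 μL total → factor 870/70 = 12.429
Step 5: unknown factor x
Product of known-step factors = 2982.9
Overall factor = 2.00 mM / (15.7 nM) = 1.2739 × 10^5
x = 1.2739 × 10^5 / 2982.9 = 42.7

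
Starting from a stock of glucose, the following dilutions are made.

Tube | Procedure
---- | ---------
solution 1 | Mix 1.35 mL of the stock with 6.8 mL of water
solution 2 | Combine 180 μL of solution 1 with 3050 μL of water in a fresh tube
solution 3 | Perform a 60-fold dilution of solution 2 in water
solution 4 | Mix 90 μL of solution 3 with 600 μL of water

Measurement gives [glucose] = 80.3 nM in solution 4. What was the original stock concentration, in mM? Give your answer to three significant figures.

4.00 mM

Step 1: 1.35 mL + 6.8 mL = 8.15 mL total → factor 8.15/1.35 = 6.037
Step 2: 180 μL + 3050 μL = 3230 μL total → factor 3230/180 = 17.944
Step 3: 60-fold → factor 60
Step 4: 90 μL + 600 μL = 690 μL total → factor 690/90 = 7.6667
Overall dilution factor = 6.037 × 17.944 × 60 × 7.6667 = 49832
Stock = 80.3 nM × 49832 = 4.002 × 10^6 nM = 4.00 mM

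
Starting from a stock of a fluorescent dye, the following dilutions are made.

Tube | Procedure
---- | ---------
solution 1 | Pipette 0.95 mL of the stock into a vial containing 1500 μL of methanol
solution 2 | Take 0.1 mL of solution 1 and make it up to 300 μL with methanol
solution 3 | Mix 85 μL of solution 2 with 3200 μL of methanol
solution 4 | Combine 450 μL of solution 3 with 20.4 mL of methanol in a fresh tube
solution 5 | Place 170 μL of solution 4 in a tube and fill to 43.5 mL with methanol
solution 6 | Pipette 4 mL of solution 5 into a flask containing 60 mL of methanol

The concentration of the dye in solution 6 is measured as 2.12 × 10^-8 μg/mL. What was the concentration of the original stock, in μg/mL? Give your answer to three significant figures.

Step 1: 0.95 mL + 1500 μL = 2.45 mL total → factor 2.45/0.95 = 2.5789
Step 2: 0.1 mL brought to 300 μL → factor 0.3/0.1 = 3
Step 3: 85 μL + 3200 μL = 3285 μL total → factor 3285/85 = 38.647
Step 4: 450 μL + 20.4 mL = 20850 μL total → factor 20850/450 = 46.333
Step 5: 170 μL brought to 43.5 mL → factor 43500/170 = 255.88
Step 6: 4 mL + 60 mL = 64 mL total → factor 64/4 = 16
Overall dilution factor = 2.5789 × 3 × 38.647 × 46.333 × 255.88 × 16 = 5.672 × 10^7
Stock = 2.12 × 10^-8 μg/mL × 5.672 × 10^7 = 1.20 μg/mL

1.20 μg/mL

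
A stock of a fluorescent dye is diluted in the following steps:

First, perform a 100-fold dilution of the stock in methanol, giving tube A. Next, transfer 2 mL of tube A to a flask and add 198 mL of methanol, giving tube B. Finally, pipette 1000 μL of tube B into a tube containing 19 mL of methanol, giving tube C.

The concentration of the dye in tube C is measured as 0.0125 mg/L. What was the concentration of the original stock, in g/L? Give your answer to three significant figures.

2.50 g/L

Step 1: 100-fold → factor 100
Step 2: 2 mL + 198 mL = 200 mL total → factor 200/2 = 100
Step 3: 1000 μL + 19 mL = 20000 μL total → factor 20000/1000 = 20
Overall dilution factor = 100 × 100 × 20 = 2 × 10^5
Stock = 0.0125 mg/L × 2 × 10^5 = 2500 mg/L = 2.50 g/L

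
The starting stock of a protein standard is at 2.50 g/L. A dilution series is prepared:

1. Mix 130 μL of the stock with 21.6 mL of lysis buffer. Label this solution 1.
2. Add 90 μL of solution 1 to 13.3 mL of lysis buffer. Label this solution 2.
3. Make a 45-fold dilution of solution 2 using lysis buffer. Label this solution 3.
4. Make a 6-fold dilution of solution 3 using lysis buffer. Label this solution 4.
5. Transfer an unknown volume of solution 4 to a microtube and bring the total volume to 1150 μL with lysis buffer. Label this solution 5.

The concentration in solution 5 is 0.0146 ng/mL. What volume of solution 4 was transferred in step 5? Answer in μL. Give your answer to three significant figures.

45.1 μL

Step 1: 130 μL + 21.6 mL = 21730 μL total → factor 21730/130 = 167.15
Step 2: 90 μL + 13.3 mL = 13390 μL total → factor 13390/90 = 148.78
Step 3: 45-fold → factor 45
Step 4: 6-fold → factor 6
Step 5: v brought to 1150 μL → factor = 1150 μL/v
Product of known-step factors = 6.7146 × 10^6
Overall factor = 2.50 g/L / (0.0146 ng/mL) = 1.7123 × 10^8
Step-5 factor = 1.7123 × 10^8 / 6.7146 × 10^6 = 25.502
v = 1150 μL / 25.502 = 45.1 μL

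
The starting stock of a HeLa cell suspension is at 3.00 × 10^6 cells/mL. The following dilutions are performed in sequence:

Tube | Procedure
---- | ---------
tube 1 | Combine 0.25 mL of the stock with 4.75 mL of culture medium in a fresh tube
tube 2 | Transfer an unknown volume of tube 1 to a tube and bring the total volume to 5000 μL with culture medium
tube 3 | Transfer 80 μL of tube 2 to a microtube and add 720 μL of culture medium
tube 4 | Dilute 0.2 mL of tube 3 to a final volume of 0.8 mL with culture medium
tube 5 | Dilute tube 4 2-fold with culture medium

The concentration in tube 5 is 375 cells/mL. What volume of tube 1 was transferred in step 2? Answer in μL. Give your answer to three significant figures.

1.00 × 10^3 μL

Step 1: 0.25 mL + 4.75 mL = 5 mL total → factor 5/0.25 = 20
Step 2: v brought to 5000 μL → factor = 5000 μL/v
Step 3: 80 μL + 720 μL = 800 μL total → factor 800/80 = 10
Step 4: 0.2 mL brought to 0.8 mL → factor 0.8/0.2 = 4
Step 5: 2-fold → factor 2
Product of known-step factors = 1600
Overall factor = 3.00 × 10^6 cells/mL / (375 cells/mL) = 8000
Step-2 factor = 8000 / 1600 = 5
v = 5000 μL / 5 = 1.00 × 10^3 μL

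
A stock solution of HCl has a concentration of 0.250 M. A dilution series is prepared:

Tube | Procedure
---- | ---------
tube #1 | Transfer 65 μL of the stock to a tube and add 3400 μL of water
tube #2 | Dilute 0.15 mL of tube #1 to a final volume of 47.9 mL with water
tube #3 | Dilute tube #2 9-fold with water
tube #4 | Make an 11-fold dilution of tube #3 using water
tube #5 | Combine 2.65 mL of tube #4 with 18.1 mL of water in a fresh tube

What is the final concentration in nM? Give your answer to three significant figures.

18.9 nM

Step 1: 65 μL + 3400 μL = 3465 μL total → factor 3465/65 = 53.308
Step 2: 0.15 mL brought to 47.9 mL → factor 47.9/0.15 = 319.33
Step 3: 9-fold → factor 9
Step 4: 11-fold → factor 11
Step 5: 2.65 mL + 18.1 mL = 20.75 mL total → factor 20.75/2.65 = 7.8302
Overall dilution factor = 53.308 × 319.33 × 9 × 11 × 7.8302 = 1.3196 × 10^7
Final = 0.250 M / 1.3196 × 10^7 = 1.895 × 10^-8 M = 18.9 nM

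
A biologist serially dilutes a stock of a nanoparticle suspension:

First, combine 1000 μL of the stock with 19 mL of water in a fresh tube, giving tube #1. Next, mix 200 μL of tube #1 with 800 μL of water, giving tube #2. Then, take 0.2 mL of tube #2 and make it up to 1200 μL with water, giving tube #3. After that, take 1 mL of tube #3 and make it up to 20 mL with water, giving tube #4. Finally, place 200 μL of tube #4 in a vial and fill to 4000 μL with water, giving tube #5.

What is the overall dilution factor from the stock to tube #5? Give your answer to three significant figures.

Step 1: 1000 μL + 19 mL = 20000 μL total → factor 20000/1000 = 20
Step 2: 200 μL + 800 μL = 1000 μL total → factor 1000/200 = 5
Step 3: 0.2 mL brought to 1200 μL → factor 1.2/0.2 = 6
Step 4: 1 mL brought to 20 mL → factor 20/1 = 20
Step 5: 200 μL brought to 4000 μL → factor 4000/200 = 20
Overall dilution factor = 20 × 5 × 6 × 20 × 20 = 2.4 × 10^5

2.40 × 10^5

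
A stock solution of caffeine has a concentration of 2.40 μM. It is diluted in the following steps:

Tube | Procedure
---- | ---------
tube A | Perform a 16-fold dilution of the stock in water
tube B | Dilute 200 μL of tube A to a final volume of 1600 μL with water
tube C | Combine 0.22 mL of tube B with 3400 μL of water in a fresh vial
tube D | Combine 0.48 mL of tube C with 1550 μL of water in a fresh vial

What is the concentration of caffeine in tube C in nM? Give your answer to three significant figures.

1.14 nM

Step 1: 16-fold → factor 16
Step 2: 200 μL brought to 1600 μL → factor 1600/200 = 8
Step 3: 0.22 mL + 3400 μL = 3.62 mL total → factor 3.62/0.22 = 16.455
Dilution factor through tube C = 16 × 8 × 16.455 = 2106.2
[tube C] = 2.40 μM / 2106.2 = 0.001140 μM = 1.14 nM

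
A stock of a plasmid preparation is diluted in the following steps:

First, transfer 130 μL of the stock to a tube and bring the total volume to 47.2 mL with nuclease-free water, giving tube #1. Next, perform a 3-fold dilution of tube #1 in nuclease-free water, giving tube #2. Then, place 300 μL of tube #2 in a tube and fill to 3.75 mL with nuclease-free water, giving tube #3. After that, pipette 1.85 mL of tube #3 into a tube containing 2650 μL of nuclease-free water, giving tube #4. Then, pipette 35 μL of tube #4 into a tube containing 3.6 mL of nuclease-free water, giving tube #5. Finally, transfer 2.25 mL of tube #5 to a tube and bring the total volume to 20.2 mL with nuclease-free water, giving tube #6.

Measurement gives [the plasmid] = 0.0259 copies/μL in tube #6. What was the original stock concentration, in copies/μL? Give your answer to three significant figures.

Step 1: 130 μL brought to 47.2 mL → factor 47200/130 = 363.08
Step 2: 3-fold → factor 3
Step 3: 300 μL brought to 3.75 mL → factor 3750/300 = 12.5
Step 4: 1.85 mL + 2650 μL = 4.5 mL total → factor 4.5/1.85 = 2.4324
Step 5: 35 μL + 3.6 mL = 3635 μL total → factor 3635/35 = 103.86
Step 6: 2.25 mL brought to 20.2 mL → factor 20.2/2.25 = 8.9778
Overall dilution factor = 363.08 × 3 × 12.5 × 2.4324 × 103.86 × 8.9778 = 3.088 × 10^7
Stock = 0.0259 copies/μL × 3.088 × 10^7 = 8.00 × 10^5 copies/μL

8.00 × 10^5 copies/μL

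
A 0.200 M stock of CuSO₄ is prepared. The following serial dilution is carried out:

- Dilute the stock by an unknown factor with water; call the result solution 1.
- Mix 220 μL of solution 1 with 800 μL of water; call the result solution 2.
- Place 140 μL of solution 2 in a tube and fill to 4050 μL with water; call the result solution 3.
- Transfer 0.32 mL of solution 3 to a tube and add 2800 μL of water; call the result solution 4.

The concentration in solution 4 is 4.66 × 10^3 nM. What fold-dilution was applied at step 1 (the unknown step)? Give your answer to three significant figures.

Step 1: unknown factor x
Step 2: 220 μL + 800 μL = 1020 μL total → factor 1020/220 = 4.6364
Step 3: 140 μL brought to 4050 μL → factor 4050/140 = 28.929
Step 4: 0.32 mL + 2800 μL = 3.12 mL total → factor 3.12/0.32 = 9.75
Product of known-step factors = 1307.7
Overall factor = 0.200 M / (4.66 × 10^3 nM) = 42918
x = 42918 / 1307.7 = 32.8

32.8-fold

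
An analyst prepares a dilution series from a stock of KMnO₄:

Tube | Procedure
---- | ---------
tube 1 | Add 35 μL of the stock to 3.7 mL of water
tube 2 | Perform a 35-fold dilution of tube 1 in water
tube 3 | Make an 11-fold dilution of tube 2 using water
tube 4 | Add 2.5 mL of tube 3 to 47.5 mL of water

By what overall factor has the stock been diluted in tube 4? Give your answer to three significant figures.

8.22 × 10^5

Step 1: 35 μL + 3.7 mL = 3735 μL total → factor 3735/35 = 106.71
Step 2: 35-fold → factor 35
Step 3: 11-fold → factor 11
Step 4: 2.5 mL + 47.5 mL = 50 mL total → factor 50/2.5 = 20
Overall dilution factor = 106.71 × 35 × 11 × 20 = 8.217 × 10^5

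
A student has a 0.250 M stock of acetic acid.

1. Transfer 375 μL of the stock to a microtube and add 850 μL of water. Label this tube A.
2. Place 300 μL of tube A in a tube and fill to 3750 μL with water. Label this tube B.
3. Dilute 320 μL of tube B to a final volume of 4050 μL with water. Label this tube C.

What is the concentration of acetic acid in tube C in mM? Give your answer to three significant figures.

0.484 mM

Step 1: 375 μL + 850 μL = 1225 μL total → factor 1225/375 = 3.2667
Step 2: 300 μL brought to 3750 μL → factor 3750/300 = 12.5
Step 3: 320 μL brought to 4050 μL → factor 4050/320 = 12.656
Overall dilution factor = 3.2667 × 12.5 × 12.656 = 516.8
Final = 0.250 M / 516.8 = 0.0004837 M = 0.484 mM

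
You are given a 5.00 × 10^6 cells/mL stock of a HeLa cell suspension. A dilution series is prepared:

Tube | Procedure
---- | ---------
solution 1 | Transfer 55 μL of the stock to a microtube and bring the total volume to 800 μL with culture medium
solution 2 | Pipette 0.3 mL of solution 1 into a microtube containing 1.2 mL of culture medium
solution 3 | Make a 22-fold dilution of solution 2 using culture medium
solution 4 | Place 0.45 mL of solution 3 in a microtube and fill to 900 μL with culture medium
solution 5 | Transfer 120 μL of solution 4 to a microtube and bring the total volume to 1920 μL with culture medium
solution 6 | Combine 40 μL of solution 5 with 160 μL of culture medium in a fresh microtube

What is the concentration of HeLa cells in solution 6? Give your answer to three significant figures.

19.5 cells/mL

Step 1: 55 μL brought to 800 μL → factor 800/55 = 14.545
Step 2: 0.3 mL + 1.2 mL = 1.5 mL total → factor 1.5/0.3 = 5
Step 3: 22-fold → factor 22
Step 4: 0.45 mL brought to 900 μL → factor 0.9/0.45 = 2
Step 5: 120 μL brought to 1920 μL → factor 1920/120 = 16
Step 6: 40 μL + 160 μL = 200 μL total → factor 200/40 = 5
Overall dilution factor = 14.545 × 5 × 22 × 2 × 16 × 5 = 2.56 × 10^5
Final = 5.00 × 10^6 cells/mL / 2.56 × 10^5 = 19.5 cells/mL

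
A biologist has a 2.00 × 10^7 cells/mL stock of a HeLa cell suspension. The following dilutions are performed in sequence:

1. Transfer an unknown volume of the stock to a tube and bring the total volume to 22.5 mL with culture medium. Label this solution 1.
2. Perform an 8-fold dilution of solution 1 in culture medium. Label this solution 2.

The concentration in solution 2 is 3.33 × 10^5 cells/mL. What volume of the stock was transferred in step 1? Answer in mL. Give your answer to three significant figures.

3.00 mL

Step 1: v brought to 22.5 mL → factor = 22.5 mL/v
Step 2: 8-fold → factor 8
Product of known-step factors = 8
Overall factor = 2.00 × 10^7 cells/mL / (3.33 × 10^5 cells/mL) = 60.06
Step-1 factor = 60.06 / 8 = 7.5075
v = 22.5 mL / 7.5075 = 3.00 mL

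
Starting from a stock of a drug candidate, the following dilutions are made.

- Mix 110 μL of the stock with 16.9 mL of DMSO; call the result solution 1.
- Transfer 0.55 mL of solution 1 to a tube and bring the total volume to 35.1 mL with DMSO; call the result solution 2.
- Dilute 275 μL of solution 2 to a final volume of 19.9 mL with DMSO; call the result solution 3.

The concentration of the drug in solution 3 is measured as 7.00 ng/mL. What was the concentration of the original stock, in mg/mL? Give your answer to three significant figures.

Step 1: 110 μL + 16.9 mL = 17010 μL total → factor 17010/110 = 154.64
Step 2: 0.55 mL brought to 35.1 mL → factor 35.1/0.55 = 63.818
Step 3: 275 μL brought to 19.9 mL → factor 19900/275 = 72.364
Overall dilution factor = 154.64 × 63.818 × 72.364 = 7.1413 × 10^5
Stock = 7.00 ng/mL × 7.1413 × 10^5 = 4.999 × 10^6 ng/mL = 5.00 mg/mL

5.00 mg/mL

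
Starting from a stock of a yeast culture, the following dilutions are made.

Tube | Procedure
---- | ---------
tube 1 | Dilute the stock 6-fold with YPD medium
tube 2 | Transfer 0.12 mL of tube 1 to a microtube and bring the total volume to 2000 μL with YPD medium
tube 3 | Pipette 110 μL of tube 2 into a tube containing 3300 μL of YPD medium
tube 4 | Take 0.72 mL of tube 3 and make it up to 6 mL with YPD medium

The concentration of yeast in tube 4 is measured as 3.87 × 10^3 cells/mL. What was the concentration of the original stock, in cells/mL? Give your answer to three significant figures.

1.00 × 10^8 cells/mL

Step 1: 6-fold → factor 6
Step 2: 0.12 mL brought to 2000 μL → factor 2/0.12 = 16.667
Step 3: 110 μL + 3300 μL = 3410 μL total → factor 3410/110 = 31
Step 4: 0.72 mL brought to 6 mL → factor 6/0.72 = 8.3333
Overall dilution factor = 6 × 16.667 × 31 × 8.3333 = 25833
Stock = 3.87 × 10^3 cells/mL × 25833 = 1.00 × 10^8 cells/mL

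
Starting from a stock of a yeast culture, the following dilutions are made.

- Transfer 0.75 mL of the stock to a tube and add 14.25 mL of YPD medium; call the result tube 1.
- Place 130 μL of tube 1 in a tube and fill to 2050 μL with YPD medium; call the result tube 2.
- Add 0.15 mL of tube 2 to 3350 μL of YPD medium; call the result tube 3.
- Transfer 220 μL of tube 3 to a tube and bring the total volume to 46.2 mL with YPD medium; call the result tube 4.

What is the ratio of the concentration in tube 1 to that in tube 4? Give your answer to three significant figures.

7.73 × 10^4

Step 1: 0.75 mL + 14.25 mL = 15 mL total → factor 15/0.75 = 20
Step 2: 130 μL brought to 2050 μL → factor 2050/130 = 15.769
Step 3: 0.15 mL + 3350 μL = 3.5 mL total → factor 3.5/0.15 = 23.333
Step 4: 220 μL brought to 46.2 mL → factor 46200/220 = 210
Dilution factor to tube 1 = 20; to tube 4 = 1.5454 × 10^6
[tube 1]/[tube 4] = (factor to tube 4)/(factor to tube 1) = 1.5454 × 10^6/20 = 7.73 × 10^4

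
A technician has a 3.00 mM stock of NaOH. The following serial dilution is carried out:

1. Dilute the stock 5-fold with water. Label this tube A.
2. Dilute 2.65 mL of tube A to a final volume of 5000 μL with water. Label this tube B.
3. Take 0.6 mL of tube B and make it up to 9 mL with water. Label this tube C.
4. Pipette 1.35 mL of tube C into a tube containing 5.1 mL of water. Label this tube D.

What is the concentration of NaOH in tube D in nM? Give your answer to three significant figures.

Step 1: 5-fold → factor 5
Step 2: 2.65 mL brought to 5000 μL → factor 5/2.65 = 1.8868
Step 3: 0.6 mL brought to 9 mL → factor 9/0.6 = 15
Step 4: 1.35 mL + 5.1 mL = 6.45 mL total → factor 6.45/1.35 = 4.7778
Overall dilution factor = 5 × 1.8868 × 15 × 4.7778 = 676.1
Final = 3.00 mM / 676.1 = 0.004437 mM = 4.44 × 10^3 nM

4.44 × 10^3 nM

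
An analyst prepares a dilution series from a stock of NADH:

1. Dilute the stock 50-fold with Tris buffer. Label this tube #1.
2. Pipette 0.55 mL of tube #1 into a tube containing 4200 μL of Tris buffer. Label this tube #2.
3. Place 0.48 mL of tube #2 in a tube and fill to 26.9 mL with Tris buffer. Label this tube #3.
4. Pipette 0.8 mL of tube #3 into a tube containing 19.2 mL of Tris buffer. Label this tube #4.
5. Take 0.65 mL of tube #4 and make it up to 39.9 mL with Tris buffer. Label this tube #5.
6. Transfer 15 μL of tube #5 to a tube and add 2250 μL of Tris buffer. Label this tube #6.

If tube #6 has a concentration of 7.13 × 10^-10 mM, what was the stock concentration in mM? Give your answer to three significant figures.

Step 1: 50-fold → factor 50
Step 2: 0.55 mL + 4200 μL = 4.75 mL total → factor 4.75/0.55 = 8.6364
Step 3: 0.48 mL brought to 26.9 mL → factor 26.9/0.48 = 56.042
Step 4: 0.8 mL + 19.2 mL = 20 mL total → factor 20/0.8 = 25
Step 5: 0.65 mL brought to 39.9 mL → factor 39.9/0.65 = 61.385
Step 6: 15 μL + 2250 μL = 2265 μL total → factor 2265/15 = 151
Overall dilution factor = 50 × 8.6364 × 56.042 × 25 × 61.385 × 151 = 5.6077 × 10^9
Stock = 7.13 × 10^-10 mM × 5.6077 × 10^9 = 4.00 mM

4.00 mM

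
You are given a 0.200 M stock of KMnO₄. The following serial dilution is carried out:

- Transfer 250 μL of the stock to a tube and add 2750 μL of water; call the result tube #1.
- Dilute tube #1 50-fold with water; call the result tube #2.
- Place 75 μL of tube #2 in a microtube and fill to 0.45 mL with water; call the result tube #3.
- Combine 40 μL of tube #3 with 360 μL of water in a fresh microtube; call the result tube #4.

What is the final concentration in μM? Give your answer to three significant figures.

5.56 μM

Step 1: 250 μL + 2750 μL = 3000 μL total → factor 3000/250 = 12
Step 2: 50-fold → factor 50
Step 3: 75 μL brought to 0.45 mL → factor 450/75 = 6
Step 4: 40 μL + 360 μL = 400 μL total → factor 400/40 = 10
Overall dilution factor = 12 × 50 × 6 × 10 = 36000
Final = 0.200 M / 36000 = 5.556 × 10^-6 M = 5.56 μM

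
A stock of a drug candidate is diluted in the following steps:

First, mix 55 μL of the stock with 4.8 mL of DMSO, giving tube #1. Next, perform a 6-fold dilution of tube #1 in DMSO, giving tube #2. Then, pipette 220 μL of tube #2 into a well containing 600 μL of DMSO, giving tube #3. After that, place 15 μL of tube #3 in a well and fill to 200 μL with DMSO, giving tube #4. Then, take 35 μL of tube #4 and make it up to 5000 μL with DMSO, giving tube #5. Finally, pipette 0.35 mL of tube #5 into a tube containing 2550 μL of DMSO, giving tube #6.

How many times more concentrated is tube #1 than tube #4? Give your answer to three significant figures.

Step 1: 55 μL + 4.8 mL = 4855 μL total → factor 4855/55 = 88.273
Step 2: 6-fold → factor 6
Step 3: 220 μL + 600 μL = 820 μL total → factor 820/220 = 3.7273
Step 4: 15 μL brought to 200 μL → factor 200/15 = 13.333
Dilution factor to tube #1 = 88.273; to tube #4 = 26321
[tube #1]/[tube #4] = (factor to tube #4)/(factor to tube #1) = 26321/88.273 = 298

298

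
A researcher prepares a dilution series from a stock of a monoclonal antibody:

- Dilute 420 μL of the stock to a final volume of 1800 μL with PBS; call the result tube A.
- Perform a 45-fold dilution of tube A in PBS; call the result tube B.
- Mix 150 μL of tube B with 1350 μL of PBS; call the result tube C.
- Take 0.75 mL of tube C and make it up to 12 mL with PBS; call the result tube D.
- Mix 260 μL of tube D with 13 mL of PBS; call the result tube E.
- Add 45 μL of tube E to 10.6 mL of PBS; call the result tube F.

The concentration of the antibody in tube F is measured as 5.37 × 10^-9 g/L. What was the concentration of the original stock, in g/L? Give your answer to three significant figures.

2.00 g/L

Step 1: 420 μL brought to 1800 μL → factor 1800/420 = 4.2857
Step 2: 45-fold → factor 45
Step 3: 150 μL + 1350 μL = 1500 μL total → factor 1500/150 = 10
Step 4: 0.75 mL brought to 12 mL → factor 12/0.75 = 16
Step 5: 260 μL + 13 mL = 13260 μL total → factor 13260/260 = 51
Step 6: 45 μL + 10.6 mL = 10645 μL total → factor 10645/45 = 236.56
Overall dilution factor = 4.2857 × 45 × 10 × 16 × 51 × 236.56 = 3.7227 × 10^8
Stock = 5.37 × 10^-9 g/L × 3.7227 × 10^8 = 2.00 g/L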